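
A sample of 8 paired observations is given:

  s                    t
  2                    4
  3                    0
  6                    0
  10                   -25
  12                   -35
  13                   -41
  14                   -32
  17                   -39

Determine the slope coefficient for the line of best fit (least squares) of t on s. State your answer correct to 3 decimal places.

-3.347

n = 8, Σx = 77, Σy = -168, Σxy = -2306, Σx² = 947
Sxx = Σx² − (Σx)²/n = 947 − 741.125 = 205.875
Sxy = Σxy − (Σx)(Σy)/n = -2306 − (-1617) = -689
b = Sxy/Sxx = -689/205.875 = -3.346691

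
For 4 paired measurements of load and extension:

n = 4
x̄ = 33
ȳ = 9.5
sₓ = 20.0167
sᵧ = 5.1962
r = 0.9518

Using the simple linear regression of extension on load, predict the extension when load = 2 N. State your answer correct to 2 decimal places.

b = r · sᵧ/sₓ = 0.9518 · 5.1962/20.0167 = 0.247081
a = ȳ − b·x̄ = 9.5 − 0.247081·33 = 1.346332
ŷ(2) = a + b·2 = 1.346332 + 0.247081·2 = 1.840494

1.84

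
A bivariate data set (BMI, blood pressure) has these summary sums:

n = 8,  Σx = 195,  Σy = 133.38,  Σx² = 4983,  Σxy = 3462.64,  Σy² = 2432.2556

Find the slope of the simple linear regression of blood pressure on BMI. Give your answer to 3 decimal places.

0.920

Sxx = Σx² − (Σx)²/n = 4983 − 4753.125 = 229.875
Sxy = Σxy − (Σx)(Σy)/n = 3462.64 − 3251.1375 = 211.5025
b = Sxy/Sxx = 211.5025/229.875 = 0.920076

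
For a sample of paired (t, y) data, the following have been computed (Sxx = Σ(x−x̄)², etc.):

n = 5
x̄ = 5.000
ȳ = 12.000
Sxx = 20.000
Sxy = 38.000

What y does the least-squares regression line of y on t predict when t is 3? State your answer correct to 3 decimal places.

8.200

b = Sxy/Sxx = 38/20 = 1.9
a = ȳ − b·x̄ = 12 − 1.9·5 = 2.5
ŷ(3) = a + b·3 = 2.5 + 1.9·3 = 8.2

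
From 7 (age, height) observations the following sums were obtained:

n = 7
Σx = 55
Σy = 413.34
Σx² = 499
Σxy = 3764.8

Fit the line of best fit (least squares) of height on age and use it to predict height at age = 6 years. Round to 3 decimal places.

44.684

Sxx = Σx² − (Σx)²/n = 499 − 432.142857 = 66.857143
Sxy = Σxy − (Σx)(Σy)/n = 3764.8 − 3247.671429 = 517.128571
b = Sxy/Sxx = 517.128571/66.857143 = 7.734829
a = ȳ − b·x̄ = 59.048571 − 7.734829·7.857143 = -1.725085
ŷ(6) = a + b·6 = -1.725085 + 7.734829·6 = 44.683889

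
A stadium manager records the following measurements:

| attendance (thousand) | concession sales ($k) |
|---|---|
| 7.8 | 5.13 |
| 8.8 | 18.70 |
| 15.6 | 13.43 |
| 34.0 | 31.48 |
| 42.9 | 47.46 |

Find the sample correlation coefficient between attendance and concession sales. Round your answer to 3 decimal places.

n = 5, Σx = 109.1, Σy = 116.2, Σxy = 3520.436, Σx² = 3378.05, Σy² = 3799.8138
Sxx = Σx² − (Σx)²/n = 3378.05 − 2380.562 = 997.488
Sxy = Σxy − (Σx)(Σy)/n = 3520.436 − 2535.484 = 984.952
Syy = Σy² − (Σy)²/n = 3799.8138 − 2700.488 = 1099.3258
r = Sxy/√(Sxx·Syy) = 984.952/√(1096564.293590) = 984.952/1047.169658 = 0.940585

0.941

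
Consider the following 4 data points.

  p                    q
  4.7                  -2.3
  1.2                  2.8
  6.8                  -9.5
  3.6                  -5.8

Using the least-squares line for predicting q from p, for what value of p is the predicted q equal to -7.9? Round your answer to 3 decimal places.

n = 4, Σx = 16.3, Σy = -14.8, Σxy = -92.93, Σx² = 82.73
Sxx = Σx² − (Σx)²/n = 82.73 − 66.4225 = 16.3075
Sxy = Σxy − (Σx)(Σy)/n = -92.93 − (-60.31) = -32.62
b = Sxy/Sxx = -32.62/16.3075 = -2.000307
a = ȳ − b·x̄ = -3.7 − (-2.000307)·4.075 = 4.451249
Set a + b·x = -7.9: x = (-7.9 − 4.451249) / (-2.000307) = 6.174678

6.175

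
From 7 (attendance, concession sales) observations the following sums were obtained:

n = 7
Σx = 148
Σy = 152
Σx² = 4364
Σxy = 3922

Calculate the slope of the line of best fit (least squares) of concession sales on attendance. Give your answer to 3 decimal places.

0.574

Sxx = Σx² − (Σx)²/n = 4364 − 3129.142857 = 1234.857143
Sxy = Σxy − (Σx)(Σy)/n = 3922 − 3213.714286 = 708.285714
b = Sxy/Sxx = 708.285714/1234.857143 = 0.573577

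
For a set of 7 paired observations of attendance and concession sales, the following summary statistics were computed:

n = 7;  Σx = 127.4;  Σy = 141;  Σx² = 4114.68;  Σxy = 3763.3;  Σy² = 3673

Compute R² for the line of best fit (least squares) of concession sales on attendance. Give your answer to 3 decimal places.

Sxx = Σx² − (Σx)²/n = 4114.68 − 2318.68 = 1796
Sxy = Σxy − (Σx)(Σy)/n = 3763.3 − 2566.2 = 1197.1
Syy = Σy² − (Σy)²/n = 3673 − 2840.142857 = 832.857143
R² = Sxy²/(Sxx·Syy) = (1197.1)²/(1796·832.857143) = 0.958041

0.958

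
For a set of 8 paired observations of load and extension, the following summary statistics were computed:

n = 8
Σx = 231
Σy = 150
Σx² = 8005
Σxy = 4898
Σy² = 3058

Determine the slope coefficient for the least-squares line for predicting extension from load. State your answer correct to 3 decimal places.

0.425

Sxx = Σx² − (Σx)²/n = 8005 − 6670.125 = 1334.875
Sxy = Σxy − (Σx)(Σy)/n = 4898 − 4331.25 = 566.75
b = Sxy/Sxx = 566.75/1334.875 = 0.424572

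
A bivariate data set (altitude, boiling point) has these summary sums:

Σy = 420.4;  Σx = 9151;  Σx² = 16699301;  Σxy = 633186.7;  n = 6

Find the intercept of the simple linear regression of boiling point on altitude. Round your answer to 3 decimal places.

Sxx = Σx² − (Σx)²/n = 16699301 − 13956800.166667 = 2742500.833333
Sxy = Σxy − (Σx)(Σy)/n = 633186.7 − 641180.066667 = -7993.366667
b = Sxy/Sxx = -7993.366667/2742500.833333 = -0.002915
a = ȳ − b·x̄ = 70.066667 − (-0.002915)·1525.166667 = 74.511958

74.512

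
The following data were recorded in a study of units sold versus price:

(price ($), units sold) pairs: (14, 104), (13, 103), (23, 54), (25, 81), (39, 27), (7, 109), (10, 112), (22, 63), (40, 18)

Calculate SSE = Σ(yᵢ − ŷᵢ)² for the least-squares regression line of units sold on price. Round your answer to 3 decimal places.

806.728

n = 9, Σx = 193, Σy = 671, Σxy = 11104, Σx² = 5273, Σy² = 60349
Sxx = Σx² − (Σx)²/n = 5273 − 4138.777778 = 1134.222222
Sxy = Σxy − (Σx)(Σy)/n = 11104 − 14389.222222 = -3285.222222
Syy = Σy² − (Σy)²/n = 60349 − 50026.777778 = 10322.222222
b = Sxy/Sxx = -3285.222222/1134.222222 = -2.896454
SSE = Syy − b·Sxy = 10322.222222 − (-2.896454)·(-3285.222222) = 806.727958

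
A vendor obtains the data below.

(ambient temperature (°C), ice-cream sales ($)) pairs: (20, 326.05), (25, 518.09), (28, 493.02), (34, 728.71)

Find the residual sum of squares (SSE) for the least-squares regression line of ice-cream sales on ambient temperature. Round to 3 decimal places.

5995.745

n = 4, Σx = 107, Σy = 2065.87, Σxy = 58053.95, Σx² = 2965, Σy² = 1148812.8351
Sxx = Σx² − (Σx)²/n = 2965 − 2862.25 = 102.75
Sxy = Σxy − (Σx)(Σy)/n = 58053.95 − 55262.0225 = 2791.9275
Syy = Σy² − (Σy)²/n = 1148812.8351 − 1066954.714225 = 81858.120875
b = Sxy/Sxx = 2791.9275/102.75 = 27.172044
SSE = Syy − b·Sxy = 81858.120875 − 27.172044·2791.9275 = 5995.744571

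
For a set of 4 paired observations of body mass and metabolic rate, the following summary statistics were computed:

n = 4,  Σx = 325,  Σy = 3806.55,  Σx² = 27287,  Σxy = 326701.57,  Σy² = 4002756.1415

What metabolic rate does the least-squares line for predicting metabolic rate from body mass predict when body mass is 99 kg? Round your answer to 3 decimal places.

1302.695

Sxx = Σx² − (Σx)²/n = 27287 − 26406.25 = 880.75
Sxy = Σxy − (Σx)(Σy)/n = 326701.57 − 309282.1875 = 17419.3825
b = Sxy/Sxx = 17419.3825/880.75 = 19.777897
a = ȳ − b·x̄ = 951.6375 − 19.777897·81.25 = -655.316605
ŷ(99) = a + b·99 = -655.316605 + 19.777897·99 = 1302.695166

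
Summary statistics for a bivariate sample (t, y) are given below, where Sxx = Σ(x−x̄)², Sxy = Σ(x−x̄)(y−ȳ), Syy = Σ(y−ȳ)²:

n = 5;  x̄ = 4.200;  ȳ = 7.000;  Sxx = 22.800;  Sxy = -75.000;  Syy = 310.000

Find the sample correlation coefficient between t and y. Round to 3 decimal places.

r = Sxy/√(Sxx·Syy) = -75/√(7068) = -75/84.071398 = -0.892099

-0.892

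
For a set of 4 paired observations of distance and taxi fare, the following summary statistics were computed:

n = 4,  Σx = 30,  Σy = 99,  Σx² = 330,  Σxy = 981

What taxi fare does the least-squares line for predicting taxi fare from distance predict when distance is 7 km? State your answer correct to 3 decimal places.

Sxx = Σx² − (Σx)²/n = 330 − 225 = 105
Sxy = Σxy − (Σx)(Σy)/n = 981 − 742.5 = 238.5
b = Sxy/Sxx = 238.5/105 = 2.271429
a = ȳ − b·x̄ = 24.75 − 2.271429·7.5 = 7.714286
ŷ(7) = a + b·7 = 7.714286 + 2.271429·7 = 23.614286

23.614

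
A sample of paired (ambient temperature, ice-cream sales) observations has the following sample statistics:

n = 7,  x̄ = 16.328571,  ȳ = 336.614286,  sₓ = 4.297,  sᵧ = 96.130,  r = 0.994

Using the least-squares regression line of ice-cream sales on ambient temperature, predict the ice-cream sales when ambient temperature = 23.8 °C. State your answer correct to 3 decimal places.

502.758

b = r · sᵧ/sₓ = 0.994 · 96.13/4.297 = 22.237193
a = ȳ − b·x̄ = 336.614286 − 22.237193·16.328571 = -26.487305
ŷ(23.8) = a + b·23.8 = -26.487305 + 22.237193·23.8 = 502.757898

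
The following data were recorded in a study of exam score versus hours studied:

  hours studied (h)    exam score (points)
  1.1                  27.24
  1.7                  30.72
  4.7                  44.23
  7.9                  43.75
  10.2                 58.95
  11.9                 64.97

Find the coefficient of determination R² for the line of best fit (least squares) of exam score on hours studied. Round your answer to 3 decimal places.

n = 6, Σx = 37.5, Σy = 269.86, Σxy = 2010.127, Σx² = 334.25, Σy² = 13252.2948
Sxx = Σx² − (Σx)²/n = 334.25 − 234.375 = 99.875
Sxy = Σxy − (Σx)(Σy)/n = 2010.127 − 1686.625 = 323.502
Syy = Σy² − (Σy)²/n = 13252.2948 − 12137.403267 = 1114.891533
R² = Sxy²/(Sxx·Syy) = (323.502)²/(99.875·1114.891533) = 0.939863

0.940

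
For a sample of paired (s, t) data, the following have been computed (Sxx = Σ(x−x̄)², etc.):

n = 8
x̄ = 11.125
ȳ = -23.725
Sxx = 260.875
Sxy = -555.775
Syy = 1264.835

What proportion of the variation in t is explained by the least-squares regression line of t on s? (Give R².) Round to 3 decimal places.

0.936

R² = Sxy²/(Sxx·Syy) = (-555.775)²/(260.875·1264.835) = 0.936120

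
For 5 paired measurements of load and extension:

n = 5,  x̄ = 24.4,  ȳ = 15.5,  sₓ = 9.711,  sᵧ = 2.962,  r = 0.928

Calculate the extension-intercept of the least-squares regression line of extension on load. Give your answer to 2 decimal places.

b = r · sᵧ/sₓ = 0.928 · 2.962/9.711 = 0.283054
a = ȳ − b·x̄ = 15.5 − 0.283054·24.4 = 8.593486

8.59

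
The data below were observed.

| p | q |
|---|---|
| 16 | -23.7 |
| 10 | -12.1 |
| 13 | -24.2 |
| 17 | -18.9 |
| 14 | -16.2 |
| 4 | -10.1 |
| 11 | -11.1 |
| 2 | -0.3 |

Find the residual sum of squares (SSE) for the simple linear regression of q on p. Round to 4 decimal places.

n = 8, Σx = 87, Σy = -116.6, Σxy = -1526, Σx² = 1151, Σy² = 2138.7
Sxx = Σx² − (Σx)²/n = 1151 − 946.125 = 204.875
Sxy = Σxy − (Σx)(Σy)/n = -1526 − (-1268.025) = -257.975
Syy = Σy² − (Σy)²/n = 2138.7 − 1699.445 = 439.255
b = Sxy/Sxx = -257.975/204.875 = -1.259182
SSE = Syy − b·Sxy = 439.255 − (-1.259182)·(-257.975) = 114.417413

114.4174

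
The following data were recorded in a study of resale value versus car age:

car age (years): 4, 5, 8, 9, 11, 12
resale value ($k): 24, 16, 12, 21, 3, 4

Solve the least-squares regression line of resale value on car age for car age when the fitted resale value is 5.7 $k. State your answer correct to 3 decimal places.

n = 6, Σx = 49, Σy = 80, Σxy = 542, Σx² = 451
Sxx = Σx² − (Σx)²/n = 451 − 400.166667 = 50.833333
Sxy = Σxy − (Σx)(Σy)/n = 542 − 653.333333 = -111.333333
b = Sxy/Sxx = -111.333333/50.833333 = -2.190164
a = ȳ − b·x̄ = 13.333333 − (-2.190164)·8.166667 = 31.219672
Set a + b·x = 5.7: x = (5.7 − 31.219672) / (-2.190164) = 11.651946

11.652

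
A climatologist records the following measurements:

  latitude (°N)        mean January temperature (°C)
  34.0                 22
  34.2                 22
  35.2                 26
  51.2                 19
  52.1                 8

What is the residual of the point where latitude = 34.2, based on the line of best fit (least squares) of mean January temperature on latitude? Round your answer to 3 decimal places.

n = 5, Σx = 206.7, Σy = 97, Σxy = 3805.2, Σx² = 8900.53
Sxx = Σx² − (Σx)²/n = 8900.53 − 8544.978 = 355.552
Sxy = Σxy − (Σx)(Σy)/n = 3805.2 − 4009.98 = -204.78
b = Sxy/Sxx = -204.78/355.552 = -0.575950
a = ȳ − b·x̄ = 19.4 − (-0.575950)·41.34 = 43.209753
ŷ(34.2) = 43.209753 + (-0.575950)·34.2 = 23.512279
residual = y − ŷ = 22 − 23.512279 = -1.512279

-1.512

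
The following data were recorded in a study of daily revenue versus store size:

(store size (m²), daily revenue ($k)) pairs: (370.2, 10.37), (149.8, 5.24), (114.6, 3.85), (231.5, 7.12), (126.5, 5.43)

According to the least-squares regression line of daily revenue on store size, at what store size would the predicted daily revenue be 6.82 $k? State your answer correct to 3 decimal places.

216.574

n = 5, Σx = 992.6, Σy = 32.01, Σxy = 7400.311, Σx² = 242215.74
Sxx = Σx² − (Σx)²/n = 242215.74 − 197050.952 = 45164.788
Sxy = Σxy − (Σx)(Σy)/n = 7400.311 − 6354.6252 = 1045.6858
b = Sxy/Sxx = 1045.6858/45164.788 = 0.023153
a = ȳ − b·x̄ = 6.402 − 0.023153·198.52 = 1.805730
Set a + b·x = 6.82: x = (6.82 − 1.805730) / 0.023153 = 216.574067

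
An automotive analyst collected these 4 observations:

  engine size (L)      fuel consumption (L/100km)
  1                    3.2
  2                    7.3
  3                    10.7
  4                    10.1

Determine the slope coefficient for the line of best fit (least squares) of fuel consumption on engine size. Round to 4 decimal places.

2.4100

n = 4, Σx = 10, Σy = 31.3, Σxy = 90.3, Σx² = 30
Sxx = Σx² − (Σx)²/n = 30 − 25 = 5
Sxy = Σxy − (Σx)(Σy)/n = 90.3 − 78.25 = 12.05
b = Sxy/Sxx = 12.05/5 = 2.41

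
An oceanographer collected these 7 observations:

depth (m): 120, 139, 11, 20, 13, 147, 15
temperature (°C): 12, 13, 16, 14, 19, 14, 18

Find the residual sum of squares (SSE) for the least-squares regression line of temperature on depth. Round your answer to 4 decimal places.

17.8713

n = 7, Σx = 465, Σy = 106, Σxy = 6278, Σx² = 56245, Σy² = 1646
Sxx = Σx² − (Σx)²/n = 56245 − 30889.285714 = 25355.714286
Sxy = Σxy − (Σx)(Σy)/n = 6278 − 7041.428571 = -763.428571
Syy = Σy² − (Σy)²/n = 1646 − 1605.142857 = 40.857143
b = Sxy/Sxx = -763.428571/25355.714286 = -0.030109
SSE = Syy − b·Sxy = 40.857143 − (-0.030109)·(-763.428571) = 17.871272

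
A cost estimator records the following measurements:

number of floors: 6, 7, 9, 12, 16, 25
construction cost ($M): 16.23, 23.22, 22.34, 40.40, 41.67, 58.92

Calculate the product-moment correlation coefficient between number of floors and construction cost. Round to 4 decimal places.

0.9637

n = 6, Σx = 75, Σy = 202.78, Σxy = 3085.5, Σx² = 1191, Σy² = 8141.7722
Sxx = Σx² − (Σx)²/n = 1191 − 937.5 = 253.5
Sxy = Σxy − (Σx)(Σy)/n = 3085.5 − 2534.75 = 550.75
Syy = Σy² − (Σy)²/n = 8141.7722 − 6853.288067 = 1288.484133
r = Sxy/√(Sxx·Syy) = 550.75/√(326630.7278) = 550.75/571.516166 = 0.963665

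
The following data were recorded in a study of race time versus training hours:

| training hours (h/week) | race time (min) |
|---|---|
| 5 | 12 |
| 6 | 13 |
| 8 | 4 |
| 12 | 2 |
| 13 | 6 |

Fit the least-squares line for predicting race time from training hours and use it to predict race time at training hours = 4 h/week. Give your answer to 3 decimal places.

n = 5, Σx = 44, Σy = 37, Σxy = 272, Σx² = 438
Sxx = Σx² − (Σx)²/n = 438 − 387.2 = 50.8
Sxy = Σxy − (Σx)(Σy)/n = 272 − 325.6 = -53.6
b = Sxy/Sxx = -53.6/50.8 = -1.055118
a = ȳ − b·x̄ = 7.4 − (-1.055118)·8.8 = 16.685039
ŷ(4) = a + b·4 = 16.685039 + (-1.055118)·4 = 12.464567

12.465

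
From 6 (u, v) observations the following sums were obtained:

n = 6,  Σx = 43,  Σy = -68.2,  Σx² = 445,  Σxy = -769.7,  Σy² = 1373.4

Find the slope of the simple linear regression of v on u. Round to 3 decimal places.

-2.053

Sxx = Σx² − (Σx)²/n = 445 − 308.166667 = 136.833333
Sxy = Σxy − (Σx)(Σy)/n = -769.7 − (-488.766667) = -280.933333
b = Sxy/Sxx = -280.933333/136.833333 = -2.053106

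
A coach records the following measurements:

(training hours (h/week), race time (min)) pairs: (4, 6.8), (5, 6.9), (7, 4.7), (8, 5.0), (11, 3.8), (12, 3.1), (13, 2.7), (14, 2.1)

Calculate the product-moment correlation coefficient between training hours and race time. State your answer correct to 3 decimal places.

-0.980

n = 8, Σx = 74, Σy = 35.1, Σxy = 278.1, Σx² = 784, Σy² = 176.69
Sxx = Σx² − (Σx)²/n = 784 − 684.5 = 99.5
Sxy = Σxy − (Σx)(Σy)/n = 278.1 − 324.675 = -46.575
Syy = Σy² − (Σy)²/n = 176.69 − 154.00125 = 22.68875
r = Sxy/√(Sxx·Syy) = -46.575/√(2257.530625) = -46.575/47.513478 = -0.980248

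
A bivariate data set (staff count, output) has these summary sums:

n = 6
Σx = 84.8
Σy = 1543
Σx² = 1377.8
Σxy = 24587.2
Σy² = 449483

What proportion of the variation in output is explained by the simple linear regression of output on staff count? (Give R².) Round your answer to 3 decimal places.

0.818

Sxx = Σx² − (Σx)²/n = 1377.8 − 1198.506667 = 179.293333
Sxy = Σxy − (Σx)(Σy)/n = 24587.2 − 21807.733333 = 2779.466667
Syy = Σy² − (Σy)²/n = 449483 − 396808.166667 = 52674.833333
R² = Sxy²/(Sxx·Syy) = (2779.466667)²/(179.293333·52674.833333) = 0.818004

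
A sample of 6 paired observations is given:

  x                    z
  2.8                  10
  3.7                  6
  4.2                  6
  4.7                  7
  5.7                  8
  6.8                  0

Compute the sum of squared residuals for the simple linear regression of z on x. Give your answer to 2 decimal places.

n = 6, Σx = 27.9, Σy = 37, Σxy = 153.9, Σx² = 139.99, Σy² = 285
Sxx = Σx² − (Σx)²/n = 139.99 − 129.735 = 10.255
Sxy = Σxy − (Σx)(Σy)/n = 153.9 − 172.05 = -18.15
Syy = Σy² − (Σy)²/n = 285 − 228.166667 = 56.833333
b = Sxy/Sxx = -18.15/10.255 = -1.769868
SSE = Syy − b·Sxy = 56.833333 − (-1.769868)·(-18.15) = 24.710223

24.71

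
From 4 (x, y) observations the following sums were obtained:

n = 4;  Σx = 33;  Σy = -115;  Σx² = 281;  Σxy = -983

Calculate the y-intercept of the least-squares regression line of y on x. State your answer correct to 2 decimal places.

Sxx = Σx² − (Σx)²/n = 281 − 272.25 = 8.75
Sxy = Σxy − (Σx)(Σy)/n = -983 − (-948.75) = -34.25
b = Sxy/Sxx = -34.25/8.75 = -3.914286
a = ȳ − b·x̄ = -28.75 − (-3.914286)·8.25 = 3.542857

3.54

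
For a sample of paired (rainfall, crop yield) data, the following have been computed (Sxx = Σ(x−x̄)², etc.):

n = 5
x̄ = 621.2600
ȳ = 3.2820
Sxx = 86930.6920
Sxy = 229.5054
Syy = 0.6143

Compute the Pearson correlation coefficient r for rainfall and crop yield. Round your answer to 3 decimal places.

0.993

r = Sxy/√(Sxx·Syy) = 229.5054/√(53401.524096) = 229.5054/231.087698 = 0.993153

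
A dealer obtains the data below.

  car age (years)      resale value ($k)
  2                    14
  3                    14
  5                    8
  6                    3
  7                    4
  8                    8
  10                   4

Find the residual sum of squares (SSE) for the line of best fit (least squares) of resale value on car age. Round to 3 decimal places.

46.442

n = 7, Σx = 41, Σy = 55, Σxy = 260, Σx² = 287, Σy² = 561
Sxx = Σx² − (Σx)²/n = 287 − 240.142857 = 46.857143
Sxy = Σxy − (Σx)(Σy)/n = 260 − 322.142857 = -62.142857
Syy = Σy² − (Σy)²/n = 561 − 432.142857 = 128.857143
b = Sxy/Sxx = -62.142857/46.857143 = -1.326220
SSE = Syy − b·Sxy = 128.857143 − (-1.326220)·(-62.142857) = 46.442073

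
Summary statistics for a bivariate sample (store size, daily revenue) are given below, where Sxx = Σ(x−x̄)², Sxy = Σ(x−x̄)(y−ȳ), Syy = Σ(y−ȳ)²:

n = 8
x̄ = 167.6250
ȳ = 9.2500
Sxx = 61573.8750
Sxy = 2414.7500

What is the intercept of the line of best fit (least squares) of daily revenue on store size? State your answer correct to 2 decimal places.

2.68

b = Sxy/Sxx = 2414.75/61573.875 = 0.039217
a = ȳ − b·x̄ = 9.25 − 0.039217·167.625 = 2.676230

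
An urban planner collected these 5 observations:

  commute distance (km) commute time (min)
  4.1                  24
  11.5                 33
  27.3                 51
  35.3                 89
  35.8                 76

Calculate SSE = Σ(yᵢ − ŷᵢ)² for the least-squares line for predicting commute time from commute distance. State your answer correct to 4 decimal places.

n = 5, Σx = 114, Σy = 273, Σxy = 7732.7, Σx² = 3422.08, Σy² = 17963
Sxx = Σx² − (Σx)²/n = 3422.08 − 2599.2 = 822.88
Sxy = Σxy − (Σx)(Σy)/n = 7732.7 − 6224.4 = 1508.3
Syy = Σy² − (Σy)²/n = 17963 − 14905.8 = 3057.2
b = Sxy/Sxx = 1508.3/822.88 = 1.832953
SSE = Syy − b·Sxy = 3057.2 − 1.832953·1508.3 = 292.557658

292.5577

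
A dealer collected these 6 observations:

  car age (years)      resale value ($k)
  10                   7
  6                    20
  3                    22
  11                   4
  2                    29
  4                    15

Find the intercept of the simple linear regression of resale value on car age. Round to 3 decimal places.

30.224

n = 6, Σx = 36, Σy = 97, Σxy = 418, Σx² = 286
Sxx = Σx² − (Σx)²/n = 286 − 216 = 70
Sxy = Σxy − (Σx)(Σy)/n = 418 − 582 = -164
b = Sxy/Sxx = -164/70 = -2.342857
a = ȳ − b·x̄ = 16.166667 − (-2.342857)·6 = 30.223810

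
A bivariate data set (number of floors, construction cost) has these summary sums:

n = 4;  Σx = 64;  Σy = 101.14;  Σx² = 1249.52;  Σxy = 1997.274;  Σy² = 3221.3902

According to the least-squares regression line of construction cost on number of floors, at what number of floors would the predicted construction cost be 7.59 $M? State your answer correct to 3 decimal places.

5.472

Sxx = Σx² − (Σx)²/n = 1249.52 − 1024 = 225.52
Sxy = Σxy − (Σx)(Σy)/n = 1997.274 − 1618.24 = 379.034
b = Sxy/Sxx = 379.034/225.52 = 1.680711
a = ȳ − b·x̄ = 25.285 − 1.680711·16 = -1.606380
Set a + b·x = 7.59: x = (7.59 − (-1.606380)) / 1.680711 = 5.471719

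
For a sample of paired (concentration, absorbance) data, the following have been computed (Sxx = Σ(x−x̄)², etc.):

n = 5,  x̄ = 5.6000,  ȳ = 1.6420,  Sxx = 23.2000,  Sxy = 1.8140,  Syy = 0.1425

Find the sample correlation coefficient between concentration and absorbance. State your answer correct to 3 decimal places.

0.998

r = Sxy/√(Sxx·Syy) = 1.814/√(3.306) = 1.814/1.818241 = 0.997668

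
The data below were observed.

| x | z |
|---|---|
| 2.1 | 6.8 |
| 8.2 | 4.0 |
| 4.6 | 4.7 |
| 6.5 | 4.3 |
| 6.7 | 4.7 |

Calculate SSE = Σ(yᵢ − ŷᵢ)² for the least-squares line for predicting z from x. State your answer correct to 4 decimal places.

n = 5, Σx = 28.1, Σy = 24.5, Σxy = 128.14, Σx² = 179.95, Σy² = 124.91
Sxx = Σx² − (Σx)²/n = 179.95 − 157.922 = 22.028
Sxy = Σxy − (Σx)(Σy)/n = 128.14 − 137.69 = -9.55
Syy = Σy² − (Σy)²/n = 124.91 − 120.05 = 4.86
b = Sxy/Sxx = -9.55/22.028 = -0.433539
SSE = Syy − b·Sxy = 4.86 − (-0.433539)·(-9.55) = 0.719701

0.7197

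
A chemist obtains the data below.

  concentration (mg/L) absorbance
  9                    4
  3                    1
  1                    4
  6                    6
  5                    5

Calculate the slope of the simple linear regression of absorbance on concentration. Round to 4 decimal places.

n = 5, Σx = 24, Σy = 20, Σxy = 104, Σx² = 152
Sxx = Σx² − (Σx)²/n = 152 − 115.2 = 36.8
Sxy = Σxy − (Σx)(Σy)/n = 104 − 96 = 8
b = Sxy/Sxx = 8/36.8 = 0.217391

0.2174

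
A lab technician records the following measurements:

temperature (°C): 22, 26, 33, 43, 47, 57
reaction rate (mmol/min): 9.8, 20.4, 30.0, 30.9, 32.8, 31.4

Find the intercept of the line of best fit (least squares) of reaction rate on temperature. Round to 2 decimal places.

n = 6, Σx = 228, Σy = 155.3, Σxy = 6396.1, Σx² = 9556
Sxx = Σx² − (Σx)²/n = 9556 − 8664 = 892
Sxy = Σxy − (Σx)(Σy)/n = 6396.1 − 5901.4 = 494.7
b = Sxy/Sxx = 494.7/892 = 0.554596
a = ȳ − b·x̄ = 25.883333 − 0.554596·38 = 4.808670

4.81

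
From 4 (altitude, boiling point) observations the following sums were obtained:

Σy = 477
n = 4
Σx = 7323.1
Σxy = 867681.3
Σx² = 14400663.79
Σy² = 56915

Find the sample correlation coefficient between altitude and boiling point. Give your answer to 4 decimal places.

-0.9814

Sxx = Σx² − (Σx)²/n = 14400663.79 − 13406948.4025 = 993715.3875
Sxy = Σxy − (Σx)(Σy)/n = 867681.3 − 873279.675 = -5598.375
Syy = Σy² − (Σy)²/n = 56915 − 56882.25 = 32.75
r = Sxy/√(Sxx·Syy) = -5598.375/√(32544178.940625) = -5598.375/5704.750559 = -0.981353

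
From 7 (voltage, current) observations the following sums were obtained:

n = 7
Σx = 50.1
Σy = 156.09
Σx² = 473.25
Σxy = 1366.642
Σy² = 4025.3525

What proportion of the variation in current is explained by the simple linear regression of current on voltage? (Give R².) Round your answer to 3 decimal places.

0.996

Sxx = Σx² − (Σx)²/n = 473.25 − 358.572857 = 114.677143
Sxy = Σxy − (Σx)(Σy)/n = 1366.642 − 1117.158429 = 249.483571
Syy = Σy² − (Σy)²/n = 4025.3525 − 3480.584014 = 544.768486
R² = Sxy²/(Sxx·Syy) = (249.483571)²/(114.677143·544.768486) = 0.996311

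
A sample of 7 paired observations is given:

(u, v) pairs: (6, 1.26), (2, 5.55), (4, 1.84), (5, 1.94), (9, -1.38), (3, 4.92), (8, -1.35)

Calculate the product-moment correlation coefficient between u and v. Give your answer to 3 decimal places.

-0.966

n = 7, Σx = 37, Σy = 12.78, Σxy = 27.26, Σx² = 235, Σy² = 67.4726
Sxx = Σx² − (Σx)²/n = 235 − 195.571429 = 39.428571
Sxy = Σxy − (Σx)(Σy)/n = 27.26 − 67.551429 = -40.291429
Syy = Σy² − (Σy)²/n = 67.4726 − 23.332629 = 44.139971
r = Sxy/√(Sxx·Syy) = -40.291429/√(1740.376016) = -40.291429/41.717814 = -0.965809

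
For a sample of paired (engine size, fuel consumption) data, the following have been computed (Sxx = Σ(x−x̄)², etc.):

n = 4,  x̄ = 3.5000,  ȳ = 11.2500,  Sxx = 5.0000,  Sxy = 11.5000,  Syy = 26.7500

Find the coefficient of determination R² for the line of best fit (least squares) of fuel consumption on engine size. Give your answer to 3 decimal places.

0.989

R² = Sxy²/(Sxx·Syy) = (11.5)²/(5·26.75) = 0.988785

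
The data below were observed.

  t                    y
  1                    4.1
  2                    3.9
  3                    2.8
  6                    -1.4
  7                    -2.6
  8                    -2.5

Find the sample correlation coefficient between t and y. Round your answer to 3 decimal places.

-0.985

n = 6, Σx = 27, Σy = 4.3, Σxy = -26.3, Σx² = 163, Σy² = 54.83
Sxx = Σx² − (Σx)²/n = 163 − 121.5 = 41.5
Sxy = Σxy − (Σx)(Σy)/n = -26.3 − 19.35 = -45.65
Syy = Σy² − (Σy)²/n = 54.83 − 3.081667 = 51.748333
r = Sxy/√(Sxx·Syy) = -45.65/√(2147.555833) = -45.65/46.341729 = -0.985073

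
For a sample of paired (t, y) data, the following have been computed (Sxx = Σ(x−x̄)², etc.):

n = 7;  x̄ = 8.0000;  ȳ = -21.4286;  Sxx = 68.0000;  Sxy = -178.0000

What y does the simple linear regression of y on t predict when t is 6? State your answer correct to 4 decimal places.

-16.1933

b = Sxy/Sxx = -178/68 = -2.617647
a = ȳ − b·x̄ = -21.4286 − (-2.617647)·8 = -0.487424
ŷ(6) = a + b·6 = -0.487424 + (-2.617647)·6 = -16.193306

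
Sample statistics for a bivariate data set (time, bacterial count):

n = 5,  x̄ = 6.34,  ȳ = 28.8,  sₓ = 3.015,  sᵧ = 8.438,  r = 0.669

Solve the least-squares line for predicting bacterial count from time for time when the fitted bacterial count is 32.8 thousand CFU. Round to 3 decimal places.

b = r · sᵧ/sₓ = 0.669 · 8.438/3.015 = 1.872312
a = ȳ − b·x̄ = 28.8 − 1.872312·6.34 = 16.929539
Set a + b·x = 32.8: x = (32.8 − 16.929539) / 1.872312 = 8.476396

8.476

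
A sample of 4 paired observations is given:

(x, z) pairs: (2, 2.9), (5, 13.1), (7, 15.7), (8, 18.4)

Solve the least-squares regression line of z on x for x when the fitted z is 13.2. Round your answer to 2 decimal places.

5.77

n = 4, Σx = 22, Σy = 50.1, Σxy = 328.4, Σx² = 142
Sxx = Σx² − (Σx)²/n = 142 − 121 = 21
Sxy = Σxy − (Σx)(Σy)/n = 328.4 − 275.55 = 52.85
b = Sxy/Sxx = 52.85/21 = 2.516667
a = ȳ − b·x̄ = 12.525 − 2.516667·5.5 = -1.316667
Set a + b·x = 13.2: x = (13.2 − (-1.316667)) / 2.516667 = 5.768212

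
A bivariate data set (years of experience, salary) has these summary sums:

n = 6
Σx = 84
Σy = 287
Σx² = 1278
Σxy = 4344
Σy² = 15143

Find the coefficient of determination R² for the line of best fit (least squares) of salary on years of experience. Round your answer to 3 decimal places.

Sxx = Σx² − (Σx)²/n = 1278 − 1176 = 102
Sxy = Σxy − (Σx)(Σy)/n = 4344 − 4018 = 326
Syy = Σy² − (Σy)²/n = 15143 − 13728.166667 = 1414.833333
R² = Sxy²/(Sxx·Syy) = (326)²/(102·1414.833333) = 0.736427

0.736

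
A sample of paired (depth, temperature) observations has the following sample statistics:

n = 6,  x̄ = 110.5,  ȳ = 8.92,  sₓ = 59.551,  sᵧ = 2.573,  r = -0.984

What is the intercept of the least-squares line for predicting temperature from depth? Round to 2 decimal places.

b = r · sᵧ/sₓ = -0.984 · 2.573/59.551 = -0.042515
a = ȳ − b·x̄ = 8.92 − (-0.042515)·110.5 = 13.617947

13.62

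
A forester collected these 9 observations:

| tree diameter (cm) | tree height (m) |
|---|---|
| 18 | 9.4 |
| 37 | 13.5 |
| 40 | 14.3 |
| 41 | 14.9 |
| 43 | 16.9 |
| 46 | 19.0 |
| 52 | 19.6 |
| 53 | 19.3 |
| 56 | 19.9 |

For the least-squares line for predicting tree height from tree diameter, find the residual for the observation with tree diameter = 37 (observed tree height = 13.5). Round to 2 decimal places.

-1.03

n = 9, Σx = 386, Σy = 146.8, Σxy = 6608.8, Σx² = 17588
Sxx = Σx² − (Σx)²/n = 17588 − 16555.111111 = 1032.888889
Sxy = Σxy − (Σx)(Σy)/n = 6608.8 − 6296.088889 = 312.711111
b = Sxy/Sxx = 312.711111/1032.888889 = 0.302754
a = ȳ − b·x̄ = 16.311111 − 0.302754·42.888889 = 3.326334
ŷ(37) = 3.326334 + 0.302754·37 = 14.528227
residual = y − ŷ = 13.5 − 14.528227 = -1.028227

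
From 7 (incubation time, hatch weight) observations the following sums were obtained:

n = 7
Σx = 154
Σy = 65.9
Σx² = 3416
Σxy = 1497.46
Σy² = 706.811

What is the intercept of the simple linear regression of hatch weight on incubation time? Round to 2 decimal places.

-28.03

Sxx = Σx² − (Σx)²/n = 3416 − 3388 = 28
Sxy = Σxy − (Σx)(Σy)/n = 1497.46 − 1449.8 = 47.66
b = Sxy/Sxx = 47.66/28 = 1.702143
a = ȳ − b·x̄ = 9.414286 − 1.702143·22 = -28.032857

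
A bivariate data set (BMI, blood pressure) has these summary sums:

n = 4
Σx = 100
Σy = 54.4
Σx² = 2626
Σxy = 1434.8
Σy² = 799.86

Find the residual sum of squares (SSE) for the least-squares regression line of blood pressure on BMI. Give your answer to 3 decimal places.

15.615

Sxx = Σx² − (Σx)²/n = 2626 − 2500 = 126
Sxy = Σxy − (Σx)(Σy)/n = 1434.8 − 1360 = 74.8
Syy = Σy² − (Σy)²/n = 799.86 − 739.84 = 60.02
b = Sxy/Sxx = 74.8/126 = 0.593651
SSE = Syy − b·Sxy = 60.02 − 0.593651·74.8 = 15.614921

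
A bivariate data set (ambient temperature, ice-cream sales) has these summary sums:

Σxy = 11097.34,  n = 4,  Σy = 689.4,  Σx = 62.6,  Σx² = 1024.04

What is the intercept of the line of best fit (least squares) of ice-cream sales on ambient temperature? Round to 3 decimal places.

Sxx = Σx² − (Σx)²/n = 1024.04 − 979.69 = 44.35
Sxy = Σxy − (Σx)(Σy)/n = 11097.34 − 10789.11 = 308.23
b = Sxy/Sxx = 308.23/44.35 = 6.949944
a = ȳ − b·x̄ = 172.35 − 6.949944·15.65 = 63.583382

63.583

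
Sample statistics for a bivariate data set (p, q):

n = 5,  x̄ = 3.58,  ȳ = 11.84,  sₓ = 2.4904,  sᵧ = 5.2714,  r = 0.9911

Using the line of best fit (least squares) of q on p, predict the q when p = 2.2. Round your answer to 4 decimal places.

8.9450

b = r · sᵧ/sₓ = 0.9911 · 5.2714/2.4904 = 2.097850
a = ȳ − b·x̄ = 11.84 − 2.097850·3.58 = 4.329699
ŷ(2.2) = a + b·2.2 = 4.329699 + 2.097850·2.2 = 8.944968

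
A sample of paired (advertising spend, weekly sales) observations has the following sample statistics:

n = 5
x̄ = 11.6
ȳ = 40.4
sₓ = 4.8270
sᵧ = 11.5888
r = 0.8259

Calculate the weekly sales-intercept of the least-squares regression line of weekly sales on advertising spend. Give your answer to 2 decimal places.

b = r · sᵧ/sₓ = 0.8259 · 11.5888/4.827 = 1.982844
a = ȳ − b·x̄ = 40.4 − 1.982844·11.6 = 17.399005

17.40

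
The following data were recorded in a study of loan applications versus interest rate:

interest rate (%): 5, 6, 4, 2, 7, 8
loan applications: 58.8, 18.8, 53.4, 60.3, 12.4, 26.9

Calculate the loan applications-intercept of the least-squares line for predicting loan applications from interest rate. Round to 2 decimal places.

81.15

n = 6, Σx = 32, Σy = 230.6, Σxy = 1043, Σx² = 194
Sxx = Σx² − (Σx)²/n = 194 − 170.666667 = 23.333333
Sxy = Σxy − (Σx)(Σy)/n = 1043 − 1229.866667 = -186.866667
b = Sxy/Sxx = -186.866667/23.333333 = -8.008571
a = ȳ − b·x̄ = 38.433333 − (-8.008571)·5.333333 = 81.145714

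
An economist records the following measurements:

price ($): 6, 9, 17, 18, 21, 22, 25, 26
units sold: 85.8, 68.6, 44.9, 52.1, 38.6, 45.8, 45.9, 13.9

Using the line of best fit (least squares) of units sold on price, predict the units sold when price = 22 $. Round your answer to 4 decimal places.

38.8962

n = 8, Σx = 144, Σy = 395.6, Σxy = 6160.4, Σx² = 2956
Sxx = Σx² − (Σx)²/n = 2956 − 2592 = 364
Sxy = Σxy − (Σx)(Σy)/n = 6160.4 − 7120.8 = -960.4
b = Sxy/Sxx = -960.4/364 = -2.638462
a = ȳ − b·x̄ = 49.45 − (-2.638462)·18 = 96.942308
ŷ(22) = a + b·22 = 96.942308 + (-2.638462)·22 = 38.896154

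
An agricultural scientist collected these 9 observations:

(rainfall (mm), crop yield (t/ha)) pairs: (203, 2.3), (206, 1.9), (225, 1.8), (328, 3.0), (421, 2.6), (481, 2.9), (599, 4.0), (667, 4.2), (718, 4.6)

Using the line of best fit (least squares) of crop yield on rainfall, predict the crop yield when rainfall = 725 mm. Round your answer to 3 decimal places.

4.468

n = 9, Σx = 3848, Σy = 27.3, Σxy = 13237, Σx² = 1969670
Sxx = Σx² − (Σx)²/n = 1969670 − 1645233.777778 = 324436.222222
Sxy = Σxy − (Σx)(Σy)/n = 13237 − 11672.266667 = 1564.733333
b = Sxy/Sxx = 1564.733333/324436.222222 = 0.004823
a = ȳ − b·x̄ = 3.033333 − 0.004823·427.555556 = 0.971263
ŷ(725) = a + b·725 = 0.971263 + 0.004823·725 = 4.467887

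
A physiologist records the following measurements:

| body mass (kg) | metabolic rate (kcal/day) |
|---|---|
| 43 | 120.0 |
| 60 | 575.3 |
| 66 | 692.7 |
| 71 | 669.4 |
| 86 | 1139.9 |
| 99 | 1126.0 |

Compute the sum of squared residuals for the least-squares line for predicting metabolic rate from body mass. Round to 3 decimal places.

n = 6, Σx = 425, Σy = 4323.3, Σxy = 342429, Σx² = 32043, Σy² = 3840547.75
Sxx = Σx² − (Σx)²/n = 32043 − 30104.166667 = 1938.833333
Sxy = Σxy − (Σx)(Σy)/n = 342429 − 306233.75 = 36195.25
Syy = Σy² − (Σy)²/n = 3840547.75 − 3115153.815 = 725393.935
b = Sxy/Sxx = 36195.25/1938.833333 = 18.668572
SSE = Syy − b·Sxy = 725393.935 − 18.668572·36195.25 = 49680.298331

49680.298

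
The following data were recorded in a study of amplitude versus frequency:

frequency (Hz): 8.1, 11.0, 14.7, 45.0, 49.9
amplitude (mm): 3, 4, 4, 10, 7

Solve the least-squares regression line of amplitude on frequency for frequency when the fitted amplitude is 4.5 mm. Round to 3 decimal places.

n = 5, Σx = 128.7, Σy = 28, Σxy = 926.4, Σx² = 4917.71
Sxx = Σx² − (Σx)²/n = 4917.71 − 3312.738 = 1604.972
Sxy = Σxy − (Σx)(Σy)/n = 926.4 − 720.72 = 205.68
b = Sxy/Sxx = 205.68/1604.972 = 0.128152
a = ȳ − b·x̄ = 5.6 − 0.128152·25.74 = 2.301373
Set a + b·x = 4.5: x = (4.5 − 2.301373) / 0.128152 = 17.156427

17.156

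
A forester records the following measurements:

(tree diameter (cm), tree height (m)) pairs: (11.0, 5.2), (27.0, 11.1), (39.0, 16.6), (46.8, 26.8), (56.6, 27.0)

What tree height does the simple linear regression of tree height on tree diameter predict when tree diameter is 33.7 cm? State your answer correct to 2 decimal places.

16.09

n = 5, Σx = 180.4, Σy = 86.7, Σxy = 3786.74, Σx² = 7764.8
Sxx = Σx² − (Σx)²/n = 7764.8 − 6508.832 = 1255.968
Sxy = Σxy − (Σx)(Σy)/n = 3786.74 − 3128.136 = 658.604
b = Sxy/Sxx = 658.604/1255.968 = 0.524380
a = ȳ − b·x̄ = 17.34 − 0.524380·36.08 = -1.579616
ŷ(33.7) = a + b·33.7 = -1.579616 + 0.524380·33.7 = 16.091977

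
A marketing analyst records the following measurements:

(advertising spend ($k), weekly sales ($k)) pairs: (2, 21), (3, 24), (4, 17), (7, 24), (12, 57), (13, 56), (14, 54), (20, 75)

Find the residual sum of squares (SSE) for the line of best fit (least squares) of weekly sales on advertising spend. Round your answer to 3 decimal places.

n = 8, Σx = 75, Σy = 328, Σxy = 4018, Σx² = 987, Σy² = 16808
Sxx = Σx² − (Σx)²/n = 987 − 703.125 = 283.875
Sxy = Σxy − (Σx)(Σy)/n = 4018 − 3075 = 943
Syy = Σy² − (Σy)²/n = 16808 − 13448 = 3360
b = Sxy/Sxx = 943/283.875 = 3.321885
SSE = Syy − b·Sxy = 3360 − 3.321885·943 = 227.462792

227.463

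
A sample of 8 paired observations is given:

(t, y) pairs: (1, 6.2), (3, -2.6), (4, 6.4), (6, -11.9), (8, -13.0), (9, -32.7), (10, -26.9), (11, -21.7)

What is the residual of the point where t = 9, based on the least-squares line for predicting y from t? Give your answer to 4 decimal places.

n = 8, Σx = 52, Σy = -96.2, Σxy = -953.4, Σx² = 428
Sxx = Σx² − (Σx)²/n = 428 − 338 = 90
Sxy = Σxy − (Σx)(Σy)/n = -953.4 − (-625.3) = -328.1
b = Sxy/Sxx = -328.1/90 = -3.645556
a = ȳ − b·x̄ = -12.025 − (-3.645556)·6.5 = 11.671111
ŷ(9) = 11.671111 + (-3.645556)·9 = -21.138889
residual = y − ŷ = -32.7 − (-21.138889) = -11.561111

-11.5611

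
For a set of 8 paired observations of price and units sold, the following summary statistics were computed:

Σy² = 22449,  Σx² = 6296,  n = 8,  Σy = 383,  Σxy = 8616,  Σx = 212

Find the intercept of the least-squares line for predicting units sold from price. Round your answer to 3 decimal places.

Sxx = Σx² − (Σx)²/n = 6296 − 5618 = 678
Sxy = Σxy − (Σx)(Σy)/n = 8616 − 10149.5 = -1533.5
b = Sxy/Sxx = -1533.5/678 = -2.261799
a = ȳ − b·x̄ = 47.875 − (-2.261799)·26.5 = 107.812684

107.813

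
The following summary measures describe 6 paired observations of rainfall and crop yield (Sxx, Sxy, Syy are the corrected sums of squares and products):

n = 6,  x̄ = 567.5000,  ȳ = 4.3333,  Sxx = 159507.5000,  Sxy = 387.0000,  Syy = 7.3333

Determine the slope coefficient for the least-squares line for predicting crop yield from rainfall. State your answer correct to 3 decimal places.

b = Sxy/Sxx = 387/159507.5 = 0.002426

0.002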